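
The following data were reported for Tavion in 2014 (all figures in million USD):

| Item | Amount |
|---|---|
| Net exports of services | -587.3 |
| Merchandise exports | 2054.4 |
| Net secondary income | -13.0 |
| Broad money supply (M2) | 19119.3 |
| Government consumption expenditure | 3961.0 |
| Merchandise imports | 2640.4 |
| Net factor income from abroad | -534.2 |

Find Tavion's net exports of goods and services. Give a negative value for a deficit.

-1173.3

Goods balance = 2054.4 - 2640.4 = -586.0
Services balance = -587.3
Trade balance (goods + services) = -586.0 + (-587.3) = -1173.3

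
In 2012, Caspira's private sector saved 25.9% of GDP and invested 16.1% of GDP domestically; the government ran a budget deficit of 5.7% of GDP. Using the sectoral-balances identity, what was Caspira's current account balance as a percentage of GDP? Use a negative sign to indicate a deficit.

By the sectoral-balances identity, CA = (S_private - I) + (T - G).
Private balance = 25.9 - 16.1 = 9.8
Government balance (T - G) = -5.7
CA = 9.8 + (-5.7) = 4.1

4.1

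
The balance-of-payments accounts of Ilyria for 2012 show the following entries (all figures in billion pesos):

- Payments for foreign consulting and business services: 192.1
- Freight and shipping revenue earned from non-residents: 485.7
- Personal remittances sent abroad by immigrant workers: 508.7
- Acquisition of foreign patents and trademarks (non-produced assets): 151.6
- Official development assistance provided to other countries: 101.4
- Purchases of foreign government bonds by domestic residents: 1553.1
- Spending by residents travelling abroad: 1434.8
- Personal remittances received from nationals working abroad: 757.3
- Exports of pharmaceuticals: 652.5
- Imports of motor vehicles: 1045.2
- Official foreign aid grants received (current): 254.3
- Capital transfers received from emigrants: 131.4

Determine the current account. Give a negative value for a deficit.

Goods: 652.5 - 1045.2 = -392.7
Services: -1434.8 + 485.7 - 192.1 = -1141.2
Secondary income: -508.7 + 254.3 - 101.4 + 757.3 = 401.5
Current account = (-392.7) + (-1141.2) + 401.5 = -1132.4
(Excluded from the current account — capital account: acquisition of foreign patents and trademarks (non-produced assets) 151.6, capital transfers received from emigrants 131.4; financial account: purchases of foreign government bonds by domestic residents 1553.1.)

-1132.4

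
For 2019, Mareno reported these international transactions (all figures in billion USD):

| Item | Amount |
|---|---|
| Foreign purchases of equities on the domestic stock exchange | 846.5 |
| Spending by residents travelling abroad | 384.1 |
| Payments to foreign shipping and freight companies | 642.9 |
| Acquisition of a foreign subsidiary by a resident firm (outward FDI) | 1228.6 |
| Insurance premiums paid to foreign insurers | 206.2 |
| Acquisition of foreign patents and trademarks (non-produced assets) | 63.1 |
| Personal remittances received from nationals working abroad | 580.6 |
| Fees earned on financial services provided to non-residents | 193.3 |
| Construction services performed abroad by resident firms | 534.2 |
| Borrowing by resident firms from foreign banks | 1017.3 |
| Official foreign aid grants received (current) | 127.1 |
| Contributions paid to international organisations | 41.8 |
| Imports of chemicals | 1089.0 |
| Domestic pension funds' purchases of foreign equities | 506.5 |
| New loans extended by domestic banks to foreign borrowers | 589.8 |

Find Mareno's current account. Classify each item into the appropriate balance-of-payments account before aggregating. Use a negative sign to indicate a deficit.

Goods: -1089.0
Services: -206.2 - 384.1 + 193.3 + 534.2 - 642.9 = -505.7
Secondary income: 127.1 - 41.8 + 580.6 = 665.9
Current account = (-1089.0) + (-505.7) + 665.9 = -928.8
(Excluded from the current account — financial account: foreign purchases of equities on the domestic stock exchange 846.5, acquisition of a foreign subsidiary by a resident firm (outward FDI) 1228.6, borrowing by resident firms from foreign banks 1017.3, domestic pension funds' purchases of foreign equities 506.5, new loans extended by domestic banks to foreign borrowers 589.8; capital account: acquisition of foreign patents and trademarks (non-produced assets) 63.1.)

-928.8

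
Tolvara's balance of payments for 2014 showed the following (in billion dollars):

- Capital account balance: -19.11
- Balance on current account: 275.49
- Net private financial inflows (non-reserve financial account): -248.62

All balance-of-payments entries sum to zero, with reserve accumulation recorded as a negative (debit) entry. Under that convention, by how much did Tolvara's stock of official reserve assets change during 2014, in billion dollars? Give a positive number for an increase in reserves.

7.76

Official reserve transactions balance = -(275.49 + (-19.11) + (-248.62)) = -7.76
An accumulation of reserves is recorded as a debit (negative entry), so the change in the stock of reserves is the negative of that balance.
Change in official reserves = -(-7.76) = 7.76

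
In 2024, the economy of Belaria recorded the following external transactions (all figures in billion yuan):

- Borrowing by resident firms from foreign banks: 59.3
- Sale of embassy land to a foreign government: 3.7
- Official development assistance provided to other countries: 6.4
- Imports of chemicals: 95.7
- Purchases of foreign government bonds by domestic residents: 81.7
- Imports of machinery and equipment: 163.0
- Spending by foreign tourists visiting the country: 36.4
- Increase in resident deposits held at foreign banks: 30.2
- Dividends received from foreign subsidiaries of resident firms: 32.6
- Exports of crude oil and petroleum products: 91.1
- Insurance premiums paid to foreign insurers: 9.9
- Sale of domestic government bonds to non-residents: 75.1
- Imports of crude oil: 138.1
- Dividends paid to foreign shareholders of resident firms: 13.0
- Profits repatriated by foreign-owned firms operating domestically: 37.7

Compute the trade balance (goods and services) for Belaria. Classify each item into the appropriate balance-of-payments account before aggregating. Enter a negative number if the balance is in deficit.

Goods: -138.1 - 95.7 + 91.1 - 163.0 = -305.7
Services: 36.4 - 9.9 = 26.5
Trade balance = -305.7 + 26.5 = -279.2
(Excluded from the trade balance — financial account: borrowing by resident firms from foreign banks 59.3, purchases of foreign government bonds by domestic residents 81.7, increase in resident deposits held at foreign banks 30.2, sale of domestic government bonds to non-residents 75.1; capital account: sale of embassy land to a foreign government 3.7; secondary income: official development assistance provided to other countries 6.4; primary income: dividends received from foreign subsidiaries of resident firms 32.6, dividends paid to foreign shareholders of resident firms 13.0, profits repatriated by foreign-owned firms operating domestically 37.7.)

-279.2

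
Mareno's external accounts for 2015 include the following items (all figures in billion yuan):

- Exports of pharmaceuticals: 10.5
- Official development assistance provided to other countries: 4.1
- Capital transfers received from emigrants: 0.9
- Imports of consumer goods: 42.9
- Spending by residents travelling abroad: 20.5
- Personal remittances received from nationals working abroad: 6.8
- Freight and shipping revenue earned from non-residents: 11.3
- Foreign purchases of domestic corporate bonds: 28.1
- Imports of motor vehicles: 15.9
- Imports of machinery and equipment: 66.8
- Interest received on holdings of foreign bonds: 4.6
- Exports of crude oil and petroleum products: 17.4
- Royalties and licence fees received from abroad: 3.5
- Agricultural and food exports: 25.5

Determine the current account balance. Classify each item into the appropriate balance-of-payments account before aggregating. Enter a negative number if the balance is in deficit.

Goods: 25.5 - 42.9 + 10.5 + 17.4 - 66.8 - 15.9 = -72.2
Services: 11.3 + 3.5 - 20.5 = -5.7
Primary income: 4.6
Secondary income: 6.8 - 4.1 = 2.7
Current account = (-72.2) + (-5.7) + 4.6 + 2.7 = -70.6
(Excluded from the current account — capital account: capital transfers received from emigrants 0.9; financial account: foreign purchases of domestic corporate bonds 28.1.)

-70.6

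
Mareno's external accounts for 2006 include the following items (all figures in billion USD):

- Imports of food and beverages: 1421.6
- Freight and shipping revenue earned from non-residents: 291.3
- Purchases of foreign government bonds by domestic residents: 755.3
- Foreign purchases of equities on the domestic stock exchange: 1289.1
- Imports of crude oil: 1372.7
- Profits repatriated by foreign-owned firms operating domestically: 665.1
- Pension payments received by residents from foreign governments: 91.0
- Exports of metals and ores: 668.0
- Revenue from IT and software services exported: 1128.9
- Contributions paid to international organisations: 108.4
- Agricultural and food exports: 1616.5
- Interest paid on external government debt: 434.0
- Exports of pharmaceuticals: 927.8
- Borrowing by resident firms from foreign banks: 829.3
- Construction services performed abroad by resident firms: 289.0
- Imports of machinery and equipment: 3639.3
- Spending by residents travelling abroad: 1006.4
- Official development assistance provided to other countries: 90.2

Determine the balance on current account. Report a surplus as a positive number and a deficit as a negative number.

Goods: -3639.3 - 1372.7 + 1616.5 + 668.0 - 1421.6 + 927.8 = -3221.3
Services: -1006.4 + 289.0 + 291.3 + 1128.9 = 702.8
Primary income: -434.0 - 665.1 = -1099.1
Secondary income: -108.4 - 90.2 + 91.0 = -107.6
Current account = (-3221.3) + 702.8 + (-1099.1) + (-107.6) = -3725.2
(Excluded from the current account — financial account: purchases of foreign government bonds by domestic residents 755.3, foreign purchases of equities on the domestic stock exchange 1289.1, borrowing by resident firms from foreign banks 829.3.)

-3725.2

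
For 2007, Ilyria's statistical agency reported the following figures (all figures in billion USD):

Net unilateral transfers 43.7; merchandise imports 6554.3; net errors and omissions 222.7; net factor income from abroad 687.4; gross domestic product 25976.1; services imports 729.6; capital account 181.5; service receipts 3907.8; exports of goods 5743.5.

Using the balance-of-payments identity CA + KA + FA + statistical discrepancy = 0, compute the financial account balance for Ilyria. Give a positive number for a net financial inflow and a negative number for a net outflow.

Goods balance = 5743.5 - 6554.3 = -810.8
Services balance = 3907.8 - 729.6 = 3178.2
Trade balance (goods + services) = -810.8 + 3178.2 = 2367.4
Net primary income = 687.4
Net secondary income = 43.7
Current account = 2367.4 + 687.4 + 43.7 = 3098.5
Financial account = -(3098.5 + 181.5 + 222.7) = -3502.7

-3502.7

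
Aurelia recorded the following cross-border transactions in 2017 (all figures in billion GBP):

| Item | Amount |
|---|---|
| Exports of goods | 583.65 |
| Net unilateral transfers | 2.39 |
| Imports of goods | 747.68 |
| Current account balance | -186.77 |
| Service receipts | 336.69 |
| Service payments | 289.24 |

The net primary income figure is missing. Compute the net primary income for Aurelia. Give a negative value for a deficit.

Current account = goods balance + services balance + net primary income + net secondary income
Sum of the known components = -114.19
Net primary income = CA - (known components) = -186.77 - (-114.19) = -72.58

-72.58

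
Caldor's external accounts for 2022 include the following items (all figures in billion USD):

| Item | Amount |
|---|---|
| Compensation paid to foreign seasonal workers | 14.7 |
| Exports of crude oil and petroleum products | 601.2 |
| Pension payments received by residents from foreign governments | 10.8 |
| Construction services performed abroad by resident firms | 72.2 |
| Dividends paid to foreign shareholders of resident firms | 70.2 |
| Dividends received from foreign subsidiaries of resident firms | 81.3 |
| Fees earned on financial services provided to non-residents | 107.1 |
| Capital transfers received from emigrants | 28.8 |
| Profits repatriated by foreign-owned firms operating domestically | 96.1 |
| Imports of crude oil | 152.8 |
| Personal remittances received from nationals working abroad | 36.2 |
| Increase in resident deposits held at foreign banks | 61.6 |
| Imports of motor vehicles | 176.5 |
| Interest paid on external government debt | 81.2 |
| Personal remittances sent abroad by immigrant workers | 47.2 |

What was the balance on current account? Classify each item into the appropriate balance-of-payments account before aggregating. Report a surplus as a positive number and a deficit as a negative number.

Goods: -152.8 + 601.2 - 176.5 = 271.9
Services: 107.1 + 72.2 = 179.3
Primary income: -96.1 + 81.3 - 81.2 - 70.2 - 14.7 = -180.9
Secondary income: 10.8 + 36.2 - 47.2 = -0.2
Current account = 271.9 + 179.3 + (-180.9) + (-0.2) = 270.1
(Excluded from the current account — capital account: capital transfers received from emigrants 28.8; financial account: increase in resident deposits held at foreign banks 61.6.)

270.1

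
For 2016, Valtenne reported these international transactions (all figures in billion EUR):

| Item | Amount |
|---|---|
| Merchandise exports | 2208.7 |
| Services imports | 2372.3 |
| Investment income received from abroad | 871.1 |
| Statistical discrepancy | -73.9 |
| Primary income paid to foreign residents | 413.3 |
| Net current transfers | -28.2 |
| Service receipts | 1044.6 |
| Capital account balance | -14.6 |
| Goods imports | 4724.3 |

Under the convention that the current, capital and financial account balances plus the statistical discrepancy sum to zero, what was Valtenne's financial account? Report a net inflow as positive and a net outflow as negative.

Goods balance = 2208.7 - 4724.3 = -2515.6
Services balance = 1044.6 - 2372.3 = -1327.7
Trade balance (goods + services) = -2515.6 + (-1327.7) = -3843.3
Net primary income = 871.1 - 413.3 = 457.8
Net secondary income = -28.2
Current account = -3843.3 + 457.8 + (-28.2) = -3413.7
Financial account = -(-3413.7 + (-14.6) + (-73.9)) = 3502.2

3502.2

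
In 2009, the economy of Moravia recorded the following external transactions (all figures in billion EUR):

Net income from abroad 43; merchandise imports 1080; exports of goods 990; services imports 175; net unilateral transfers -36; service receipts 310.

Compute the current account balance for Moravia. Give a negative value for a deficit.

52

Goods balance = 990 - 1080 = -90
Services balance = 310 - 175 = 135
Trade balance (goods + services) = -90 + 135 = 45
Net primary income = 43
Net secondary income = -36
Current account = 45 + 43 + (-36) = 52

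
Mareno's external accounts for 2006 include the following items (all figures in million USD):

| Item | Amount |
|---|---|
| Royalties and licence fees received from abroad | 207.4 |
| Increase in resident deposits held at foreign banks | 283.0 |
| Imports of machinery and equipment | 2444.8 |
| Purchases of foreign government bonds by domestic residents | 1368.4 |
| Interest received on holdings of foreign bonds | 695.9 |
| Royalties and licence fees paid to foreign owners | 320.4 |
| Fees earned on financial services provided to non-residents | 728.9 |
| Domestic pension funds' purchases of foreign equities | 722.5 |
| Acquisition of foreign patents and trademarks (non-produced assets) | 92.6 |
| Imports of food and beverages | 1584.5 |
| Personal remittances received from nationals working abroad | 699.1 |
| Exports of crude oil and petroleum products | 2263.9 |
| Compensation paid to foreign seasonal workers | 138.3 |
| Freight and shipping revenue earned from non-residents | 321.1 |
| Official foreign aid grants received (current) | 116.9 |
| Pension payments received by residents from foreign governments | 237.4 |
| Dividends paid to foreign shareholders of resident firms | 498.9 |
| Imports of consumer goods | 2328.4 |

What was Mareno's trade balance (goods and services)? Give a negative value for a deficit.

-3156.8

Goods: 2263.9 - 1584.5 - 2328.4 - 2444.8 = -4093.8
Services: 321.1 + 207.4 + 728.9 - 320.4 = 937.0
Trade balance = -4093.8 + 937.0 = -3156.8
(Excluded from the trade balance — financial account: increase in resident deposits held at foreign banks 283.0, purchases of foreign government bonds by domestic residents 1368.4, domestic pension funds' purchases of foreign equities 722.5; primary income: interest received on holdings of foreign bonds 695.9, compensation paid to foreign seasonal workers 138.3, dividends paid to foreign shareholders of resident firms 498.9; capital account: acquisition of foreign patents and trademarks (non-produced assets) 92.6; secondary income: personal remittances received from nationals working abroad 699.1, official foreign aid grants received (current) 116.9, pension payments received by residents from foreign governments 237.4.)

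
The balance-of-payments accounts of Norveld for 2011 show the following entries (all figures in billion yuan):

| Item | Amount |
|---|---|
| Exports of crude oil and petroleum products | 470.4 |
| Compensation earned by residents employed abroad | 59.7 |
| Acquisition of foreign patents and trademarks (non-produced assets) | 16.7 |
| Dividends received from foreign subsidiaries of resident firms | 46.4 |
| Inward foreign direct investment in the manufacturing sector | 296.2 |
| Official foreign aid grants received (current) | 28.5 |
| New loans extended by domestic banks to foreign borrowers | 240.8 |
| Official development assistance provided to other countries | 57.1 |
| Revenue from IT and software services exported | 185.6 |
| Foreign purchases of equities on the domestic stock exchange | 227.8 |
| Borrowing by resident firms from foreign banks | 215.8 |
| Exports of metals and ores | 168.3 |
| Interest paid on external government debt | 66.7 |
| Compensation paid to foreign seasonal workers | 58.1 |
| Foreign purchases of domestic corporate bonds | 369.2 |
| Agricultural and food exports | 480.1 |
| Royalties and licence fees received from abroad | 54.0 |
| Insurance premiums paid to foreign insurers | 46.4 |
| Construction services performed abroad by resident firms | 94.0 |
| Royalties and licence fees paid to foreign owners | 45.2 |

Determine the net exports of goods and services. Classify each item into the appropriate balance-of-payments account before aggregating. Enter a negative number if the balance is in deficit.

1360.8

Goods: 168.3 + 470.4 + 480.1 = 1118.8
Services: 185.6 + 94.0 - 46.4 - 45.2 + 54.0 = 242.0
Trade balance = 1118.8 + 242.0 = 1360.8
(Excluded from the trade balance — primary income: compensation earned by residents employed abroad 59.7, dividends received from foreign subsidiaries of resident firms 46.4, interest paid on external government debt 66.7, compensation paid to foreign seasonal workers 58.1; capital account: acquisition of foreign patents and trademarks (non-produced assets) 16.7; financial account: inward foreign direct investment in the manufacturing sector 296.2, new loans extended by domestic banks to foreign borrowers 240.8, foreign purchases of equities on the domestic stock exchange 227.8, borrowing by resident firms from foreign banks 215.8, foreign purchases of domestic corporate bonds 369.2; secondary income: official foreign aid grants received (current) 28.5, official development assistance provided to other countries 57.1.)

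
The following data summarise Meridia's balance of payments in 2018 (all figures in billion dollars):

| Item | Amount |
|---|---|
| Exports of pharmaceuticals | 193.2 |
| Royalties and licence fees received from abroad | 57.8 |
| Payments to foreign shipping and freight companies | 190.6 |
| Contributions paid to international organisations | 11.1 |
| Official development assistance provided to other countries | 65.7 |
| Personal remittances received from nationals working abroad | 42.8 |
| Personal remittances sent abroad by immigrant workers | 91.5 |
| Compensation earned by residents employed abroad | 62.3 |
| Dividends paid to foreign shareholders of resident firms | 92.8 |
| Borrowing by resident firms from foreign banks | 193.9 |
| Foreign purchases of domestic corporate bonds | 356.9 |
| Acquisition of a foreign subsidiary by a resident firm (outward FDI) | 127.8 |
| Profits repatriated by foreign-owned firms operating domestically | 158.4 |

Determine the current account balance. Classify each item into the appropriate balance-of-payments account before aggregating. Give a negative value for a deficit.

Goods: 193.2
Services: -190.6 + 57.8 = -132.8
Primary income: 62.3 - 158.4 - 92.8 = -188.9
Secondary income: -11.1 + 42.8 - 91.5 - 65.7 = -125.5
Current account = 193.2 + (-132.8) + (-188.9) + (-125.5) = -254.0
(Excluded from the current account — financial account: borrowing by resident firms from foreign banks 193.9, foreign purchases of domestic corporate bonds 356.9, acquisition of a foreign subsidiary by a resident firm (outward FDI) 127.8.)

-254.0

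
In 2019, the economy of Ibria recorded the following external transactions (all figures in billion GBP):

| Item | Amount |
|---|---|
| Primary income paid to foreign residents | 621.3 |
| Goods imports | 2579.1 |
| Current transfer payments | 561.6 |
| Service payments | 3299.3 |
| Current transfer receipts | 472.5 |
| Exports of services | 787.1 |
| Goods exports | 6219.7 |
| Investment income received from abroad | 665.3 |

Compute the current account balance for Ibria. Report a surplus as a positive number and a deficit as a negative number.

Goods balance = 6219.7 - 2579.1 = 3640.6
Services balance = 787.1 - 3299.3 = -2512.2
Trade balance (goods + services) = 3640.6 + (-2512.2) = 1128.4
Net primary income = 665.3 - 621.3 = 44.0
Net secondary income = 472.5 - 561.6 = -89.1
Current account = 1128.4 + 44.0 + (-89.1) = 1083.3

1083.3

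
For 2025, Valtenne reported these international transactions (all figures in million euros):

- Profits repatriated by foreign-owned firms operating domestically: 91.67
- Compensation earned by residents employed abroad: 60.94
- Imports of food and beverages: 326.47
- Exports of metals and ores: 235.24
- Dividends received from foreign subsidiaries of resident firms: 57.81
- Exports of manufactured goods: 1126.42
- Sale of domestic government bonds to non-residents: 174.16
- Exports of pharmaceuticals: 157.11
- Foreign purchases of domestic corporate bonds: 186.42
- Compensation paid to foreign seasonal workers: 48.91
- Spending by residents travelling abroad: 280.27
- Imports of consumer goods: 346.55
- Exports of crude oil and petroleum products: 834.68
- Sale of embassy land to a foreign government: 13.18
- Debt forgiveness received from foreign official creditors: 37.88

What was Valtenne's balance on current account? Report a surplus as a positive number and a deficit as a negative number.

1378.33

Goods: 157.11 - 326.47 + 1126.42 - 346.55 + 235.24 + 834.68 = 1680.43
Services: -280.27
Primary income: -48.91 + 60.94 + 57.81 - 91.67 = -21.83
Current account = 1680.43 + (-280.27) + (-21.83) = 1378.33
(Excluded from the current account — financial account: sale of domestic government bonds to non-residents 174.16, foreign purchases of domestic corporate bonds 186.42; capital account: sale of embassy land to a foreign government 13.18, debt forgiveness received from foreign official creditors 37.88.)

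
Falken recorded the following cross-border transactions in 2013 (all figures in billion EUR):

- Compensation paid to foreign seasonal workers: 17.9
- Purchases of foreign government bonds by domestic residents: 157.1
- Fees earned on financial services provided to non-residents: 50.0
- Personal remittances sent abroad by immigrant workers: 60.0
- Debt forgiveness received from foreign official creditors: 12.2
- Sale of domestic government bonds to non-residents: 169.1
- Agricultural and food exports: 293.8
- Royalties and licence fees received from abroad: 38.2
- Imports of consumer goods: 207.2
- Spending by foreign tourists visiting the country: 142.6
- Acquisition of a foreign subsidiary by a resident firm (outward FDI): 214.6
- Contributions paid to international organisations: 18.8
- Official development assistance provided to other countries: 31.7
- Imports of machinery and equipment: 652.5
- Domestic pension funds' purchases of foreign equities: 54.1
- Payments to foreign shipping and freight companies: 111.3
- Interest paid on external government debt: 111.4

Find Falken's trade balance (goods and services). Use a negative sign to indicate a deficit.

Goods: 293.8 - 652.5 - 207.2 = -565.9
Services: -111.3 + 50.0 + 38.2 + 142.6 = 119.5
Trade balance = -565.9 + 119.5 = -446.4
(Excluded from the trade balance — primary income: compensation paid to foreign seasonal workers 17.9, interest paid on external government debt 111.4; financial account: purchases of foreign government bonds by domestic residents 157.1, sale of domestic government bonds to non-residents 169.1, acquisition of a foreign subsidiary by a resident firm (outward FDI) 214.6, domestic pension funds' purchases of foreign equities 54.1; secondary income: personal remittances sent abroad by immigrant workers 60.0, contributions paid to international organisations 18.8, official development assistance provided to other countries 31.7; capital account: debt forgiveness received from foreign official creditors 12.2.)

-446.4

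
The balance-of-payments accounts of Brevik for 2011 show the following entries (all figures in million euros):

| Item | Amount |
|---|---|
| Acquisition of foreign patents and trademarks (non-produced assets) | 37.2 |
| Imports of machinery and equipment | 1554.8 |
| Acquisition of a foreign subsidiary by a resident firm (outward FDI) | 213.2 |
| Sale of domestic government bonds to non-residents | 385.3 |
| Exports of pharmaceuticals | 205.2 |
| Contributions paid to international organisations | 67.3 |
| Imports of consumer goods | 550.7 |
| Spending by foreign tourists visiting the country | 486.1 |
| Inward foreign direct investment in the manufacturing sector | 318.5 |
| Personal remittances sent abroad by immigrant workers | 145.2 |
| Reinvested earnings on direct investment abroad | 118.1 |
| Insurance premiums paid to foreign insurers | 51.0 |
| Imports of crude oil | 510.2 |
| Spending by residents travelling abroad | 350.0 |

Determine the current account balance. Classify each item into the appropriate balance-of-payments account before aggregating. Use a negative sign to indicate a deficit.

-2419.8

Goods: -550.7 - 1554.8 - 510.2 + 205.2 = -2410.5
Services: -51.0 - 350.0 + 486.1 = 85.1
Primary income: 118.1
Secondary income: -67.3 - 145.2 = -212.5
Current account = (-2410.5) + 85.1 + 118.1 + (-212.5) = -2419.8
(Excluded from the current account — capital account: acquisition of foreign patents and trademarks (non-produced assets) 37.2; financial account: acquisition of a foreign subsidiary by a resident firm (outward FDI) 213.2, sale of domestic government bonds to non-residents 385.3, inward foreign direct investment in the manufacturing sector 318.5.)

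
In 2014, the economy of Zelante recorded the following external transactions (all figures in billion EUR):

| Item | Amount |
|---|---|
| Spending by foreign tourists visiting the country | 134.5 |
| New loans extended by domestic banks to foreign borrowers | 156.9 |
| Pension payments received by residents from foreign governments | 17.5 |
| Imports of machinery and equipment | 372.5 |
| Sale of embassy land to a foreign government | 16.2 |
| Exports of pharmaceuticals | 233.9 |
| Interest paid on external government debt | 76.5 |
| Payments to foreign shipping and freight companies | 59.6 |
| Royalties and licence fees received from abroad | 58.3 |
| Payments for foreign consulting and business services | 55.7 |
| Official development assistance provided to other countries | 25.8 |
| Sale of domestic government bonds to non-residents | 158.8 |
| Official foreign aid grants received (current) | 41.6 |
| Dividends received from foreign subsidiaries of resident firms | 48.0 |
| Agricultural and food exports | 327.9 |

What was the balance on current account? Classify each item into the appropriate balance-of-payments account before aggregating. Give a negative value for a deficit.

271.6

Goods: 327.9 + 233.9 - 372.5 = 189.3
Services: -59.6 + 58.3 - 55.7 + 134.5 = 77.5
Primary income: 48.0 - 76.5 = -28.5
Secondary income: -25.8 + 41.6 + 17.5 = 33.3
Current account = 189.3 + 77.5 + (-28.5) + 33.3 = 271.6
(Excluded from the current account — financial account: new loans extended by domestic banks to foreign borrowers 156.9, sale of domestic government bonds to non-residents 158.8; capital account: sale of embassy land to a foreign government 16.2.)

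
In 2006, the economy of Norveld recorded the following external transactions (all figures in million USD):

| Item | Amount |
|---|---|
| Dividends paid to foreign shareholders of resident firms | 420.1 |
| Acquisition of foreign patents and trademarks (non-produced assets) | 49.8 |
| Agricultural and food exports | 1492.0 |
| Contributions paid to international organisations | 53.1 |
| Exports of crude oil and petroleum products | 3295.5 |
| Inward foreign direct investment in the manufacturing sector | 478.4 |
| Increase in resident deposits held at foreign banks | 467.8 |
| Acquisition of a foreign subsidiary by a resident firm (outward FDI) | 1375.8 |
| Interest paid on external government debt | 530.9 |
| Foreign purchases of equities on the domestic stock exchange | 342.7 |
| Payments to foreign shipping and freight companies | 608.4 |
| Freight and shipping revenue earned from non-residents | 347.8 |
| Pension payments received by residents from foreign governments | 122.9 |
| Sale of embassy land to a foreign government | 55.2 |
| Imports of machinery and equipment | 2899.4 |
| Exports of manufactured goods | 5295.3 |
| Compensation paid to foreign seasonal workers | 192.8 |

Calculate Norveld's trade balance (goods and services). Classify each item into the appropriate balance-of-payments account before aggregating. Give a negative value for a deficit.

6922.8

Goods: 3295.5 - 2899.4 + 1492.0 + 5295.3 = 7183.4
Services: -608.4 + 347.8 = -260.6
Trade balance = 7183.4 + (-260.6) = 6922.8
(Excluded from the trade balance — primary income: dividends paid to foreign shareholders of resident firms 420.1, interest paid on external government debt 530.9, compensation paid to foreign seasonal workers 192.8; capital account: acquisition of foreign patents and trademarks (non-produced assets) 49.8, sale of embassy land to a foreign government 55.2; secondary income: contributions paid to international organisations 53.1, pension payments received by residents from foreign governments 122.9; financial account: inward foreign direct investment in the manufacturing sector 478.4, increase in resident deposits held at foreign banks 467.8, acquisition of a foreign subsidiary by a resident firm (outward FDI) 1375.8, foreign purchases of equities on the domestic stock exchange 342.7.)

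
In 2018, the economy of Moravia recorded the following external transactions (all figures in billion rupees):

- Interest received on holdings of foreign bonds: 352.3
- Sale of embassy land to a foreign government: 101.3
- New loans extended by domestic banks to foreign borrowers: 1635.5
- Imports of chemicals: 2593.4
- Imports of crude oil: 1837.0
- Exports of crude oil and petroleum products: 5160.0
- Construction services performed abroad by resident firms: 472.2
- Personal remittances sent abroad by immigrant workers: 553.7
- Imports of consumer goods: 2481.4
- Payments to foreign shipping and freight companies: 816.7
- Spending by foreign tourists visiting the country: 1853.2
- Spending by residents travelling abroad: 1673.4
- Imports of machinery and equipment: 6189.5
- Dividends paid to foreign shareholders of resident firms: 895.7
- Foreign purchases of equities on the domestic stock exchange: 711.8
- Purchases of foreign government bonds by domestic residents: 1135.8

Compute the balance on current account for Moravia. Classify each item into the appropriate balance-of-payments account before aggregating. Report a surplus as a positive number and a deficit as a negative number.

Goods: 5160.0 - 6189.5 - 1837.0 - 2593.4 - 2481.4 = -7941.3
Services: 1853.2 + 472.2 - 816.7 - 1673.4 = -164.7
Primary income: 352.3 - 895.7 = -543.4
Secondary income: -553.7
Current account = (-7941.3) + (-164.7) + (-543.4) + (-553.7) = -9203.1
(Excluded from the current account — capital account: sale of embassy land to a foreign government 101.3; financial account: new loans extended by domestic banks to foreign borrowers 1635.5, foreign purchases of equities on the domestic stock exchange 711.8, purchases of foreign government bonds by domestic residents 1135.8.)

-9203.1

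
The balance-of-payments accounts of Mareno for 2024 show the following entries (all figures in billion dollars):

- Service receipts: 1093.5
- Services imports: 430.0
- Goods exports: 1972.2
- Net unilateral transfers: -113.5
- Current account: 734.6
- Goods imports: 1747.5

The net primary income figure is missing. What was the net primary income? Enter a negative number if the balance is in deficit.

-40.1

Current account = goods balance + services balance + net primary income + net secondary income
Sum of the known components = 774.7
Net primary income = CA - (known components) = 734.6 - 774.7 = -40.1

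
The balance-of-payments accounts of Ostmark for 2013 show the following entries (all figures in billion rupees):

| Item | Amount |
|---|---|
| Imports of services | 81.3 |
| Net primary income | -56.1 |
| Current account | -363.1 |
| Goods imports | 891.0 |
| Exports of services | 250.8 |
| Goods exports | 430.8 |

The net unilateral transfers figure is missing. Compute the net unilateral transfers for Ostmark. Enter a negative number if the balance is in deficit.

-16.3

Current account = goods balance + services balance + net primary income + net secondary income
Sum of the known components = -346.8
Net unilateral transfers = CA - (known components) = -363.1 - (-346.8) = -16.3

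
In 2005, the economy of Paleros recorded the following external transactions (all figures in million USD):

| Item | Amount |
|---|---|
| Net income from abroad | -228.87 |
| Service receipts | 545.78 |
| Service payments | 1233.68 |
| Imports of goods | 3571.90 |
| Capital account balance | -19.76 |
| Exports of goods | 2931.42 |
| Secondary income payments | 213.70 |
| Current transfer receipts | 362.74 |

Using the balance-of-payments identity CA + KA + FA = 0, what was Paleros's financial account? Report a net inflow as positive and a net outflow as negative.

Goods balance = 2931.42 - 3571.90 = -640.48
Services balance = 545.78 - 1233.68 = -687.90
Trade balance (goods + services) = -640.48 + (-687.90) = -1328.38
Net primary income = -228.87
Net secondary income = 362.74 - 213.70 = 149.04
Current account = -1328.38 + (-228.87) + 149.04 = -1408.21
Financial account = -(-1408.21 + (-19.76)) = 1427.97

1427.97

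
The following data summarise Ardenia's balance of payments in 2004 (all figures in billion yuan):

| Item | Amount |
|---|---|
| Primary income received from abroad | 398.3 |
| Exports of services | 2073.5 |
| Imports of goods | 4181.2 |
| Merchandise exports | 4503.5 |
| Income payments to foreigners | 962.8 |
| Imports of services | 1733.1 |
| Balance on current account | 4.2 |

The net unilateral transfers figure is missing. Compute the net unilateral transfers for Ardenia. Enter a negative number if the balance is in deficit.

-94.0

Current account = goods balance + services balance + net primary income + net secondary income
Sum of the known components = 98.2
Net unilateral transfers = CA - (known components) = 4.2 - 98.2 = -94.0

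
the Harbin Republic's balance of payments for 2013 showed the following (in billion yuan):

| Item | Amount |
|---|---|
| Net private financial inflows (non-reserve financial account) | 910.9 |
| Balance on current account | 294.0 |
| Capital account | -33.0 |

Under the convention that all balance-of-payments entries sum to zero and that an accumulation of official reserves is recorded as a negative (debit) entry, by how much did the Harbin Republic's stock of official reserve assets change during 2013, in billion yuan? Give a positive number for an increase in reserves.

1171.9

Official reserve transactions balance = -(294.0 + (-33.0) + 910.9) = -1171.9
An accumulation of reserves is recorded as a debit (negative entry), so the change in the stock of reserves is the negative of that balance.
Change in official reserves = -(-1171.9) = 1171.9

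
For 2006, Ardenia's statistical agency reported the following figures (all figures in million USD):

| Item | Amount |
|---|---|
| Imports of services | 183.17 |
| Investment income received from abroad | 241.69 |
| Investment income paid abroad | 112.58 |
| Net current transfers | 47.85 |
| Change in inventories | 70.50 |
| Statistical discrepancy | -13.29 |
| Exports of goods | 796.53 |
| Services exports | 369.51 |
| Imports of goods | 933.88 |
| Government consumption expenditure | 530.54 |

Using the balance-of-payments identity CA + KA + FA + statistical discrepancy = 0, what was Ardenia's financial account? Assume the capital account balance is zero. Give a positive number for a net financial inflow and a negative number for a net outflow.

Goods balance = 796.53 - 933.88 = -137.35
Services balance = 369.51 - 183.17 = 186.34
Trade balance (goods + services) = -137.35 + 186.34 = 48.99
Net primary income = 241.69 - 112.58 = 129.11
Net secondary income = 47.85
Current account = 48.99 + 129.11 + 47.85 = 225.95
Financial account = -(225.95 + (-13.29)) = -212.66

-212.66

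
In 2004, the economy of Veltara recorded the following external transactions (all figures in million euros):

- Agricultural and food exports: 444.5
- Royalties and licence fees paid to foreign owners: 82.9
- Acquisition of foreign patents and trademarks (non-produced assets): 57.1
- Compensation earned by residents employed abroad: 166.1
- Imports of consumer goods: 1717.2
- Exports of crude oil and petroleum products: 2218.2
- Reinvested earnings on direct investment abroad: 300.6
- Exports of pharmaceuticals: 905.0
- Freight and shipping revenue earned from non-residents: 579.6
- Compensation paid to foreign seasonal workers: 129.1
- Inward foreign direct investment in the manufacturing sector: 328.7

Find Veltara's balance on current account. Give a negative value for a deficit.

2684.8

Goods: 2218.2 - 1717.2 + 444.5 + 905.0 = 1850.5
Services: 579.6 - 82.9 = 496.7
Primary income: -129.1 + 300.6 + 166.1 = 337.6
Current account = 1850.5 + 496.7 + 337.6 = 2684.8
(Excluded from the current account — capital account: acquisition of foreign patents and trademarks (non-produced assets) 57.1; financial account: inward foreign direct investment in the manufacturing sector 328.7.)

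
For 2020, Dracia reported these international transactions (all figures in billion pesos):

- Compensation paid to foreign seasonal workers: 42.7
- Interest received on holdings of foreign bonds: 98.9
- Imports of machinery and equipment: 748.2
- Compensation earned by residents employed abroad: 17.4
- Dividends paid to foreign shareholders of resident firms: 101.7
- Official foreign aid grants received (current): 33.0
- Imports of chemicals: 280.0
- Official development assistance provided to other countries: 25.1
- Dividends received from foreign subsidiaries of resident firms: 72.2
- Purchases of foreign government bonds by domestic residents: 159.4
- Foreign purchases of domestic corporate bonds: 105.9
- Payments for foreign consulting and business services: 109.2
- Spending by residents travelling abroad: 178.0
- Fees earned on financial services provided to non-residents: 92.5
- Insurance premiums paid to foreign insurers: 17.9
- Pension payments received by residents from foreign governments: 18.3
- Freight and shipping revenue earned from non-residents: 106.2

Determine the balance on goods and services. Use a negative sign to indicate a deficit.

-1134.6

Goods: -280.0 - 748.2 = -1028.2
Services: 106.2 + 92.5 - 17.9 - 178.0 - 109.2 = -106.4
Trade balance = -1028.2 + (-106.4) = -1134.6
(Excluded from the trade balance — primary income: compensation paid to foreign seasonal workers 42.7, interest received on holdings of foreign bonds 98.9, compensation earned by residents employed abroad 17.4, dividends paid to foreign shareholders of resident firms 101.7, dividends received from foreign subsidiaries of resident firms 72.2; secondary income: official foreign aid grants received (current) 33.0, official development assistance provided to other countries 25.1, pension payments received by residents from foreign governments 18.3; financial account: purchases of foreign government bonds by domestic residents 159.4, foreign purchases of domestic corporate bonds 105.9.)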